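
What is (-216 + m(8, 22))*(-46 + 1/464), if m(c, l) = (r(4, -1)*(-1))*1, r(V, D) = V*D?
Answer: 1131179/116 ≈ 9751.5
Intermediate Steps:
r(V, D) = D*V
m(c, l) = 4 (m(c, l) = (-1*4*(-1))*1 = -4*(-1)*1 = 4*1 = 4)
(-216 + m(8, 22))*(-46 + 1/464) = (-216 + 4)*(-46 + 1/464) = -212*(-46 + 1/464) = -212*(-21343/464) = 1131179/116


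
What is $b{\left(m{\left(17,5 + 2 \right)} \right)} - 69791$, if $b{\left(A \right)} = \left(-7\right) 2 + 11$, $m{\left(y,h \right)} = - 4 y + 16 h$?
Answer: $-69794$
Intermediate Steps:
$b{\left(A \right)} = -3$ ($b{\left(A \right)} = -14 + 11 = -3$)
$b{\left(m{\left(17,5 + 2 \right)} \right)} - 69791 = -3 - 69791 = -69794$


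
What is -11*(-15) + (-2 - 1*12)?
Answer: 151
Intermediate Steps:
-11*(-15) + (-2 - 1*12) = 165 + (-2 - 12) = 165 - 14 = 151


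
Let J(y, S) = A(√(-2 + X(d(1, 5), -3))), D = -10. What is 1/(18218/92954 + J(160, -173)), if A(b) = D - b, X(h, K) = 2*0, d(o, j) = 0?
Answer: -21177756297/211947169979 + 2160111529*I*√2/211947169979 ≈ -0.09992 + 0.014413*I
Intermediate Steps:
X(h, K) = 0
A(b) = -10 - b
J(y, S) = -10 - I*√2 (J(y, S) = -10 - √(-2 + 0) = -10 - √(-2) = -10 - I*√2)
1/(18218/92954 + J(160, -173)) = 1/(18218/92954 + (-10 - I*√2)) = 1/(18218*(1/92954) + (-10 - I*√2)) = 1/(9109/46477 + (-10 - I*√2)) = 1/(-455661/46477 - I*√2)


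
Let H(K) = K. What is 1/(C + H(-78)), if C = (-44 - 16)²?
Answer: 1/3522 ≈ 0.00028393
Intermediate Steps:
C = 3600 (C = (-60)² = 3600)
1/(C + H(-78)) = 1/(3600 - 78) = 1/3522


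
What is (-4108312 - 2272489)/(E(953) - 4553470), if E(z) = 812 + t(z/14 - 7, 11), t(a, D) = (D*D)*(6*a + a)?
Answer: 12761602/9001861 ≈ 1.4177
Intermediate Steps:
t(a, D) = 7*a*D**2 (t(a, D) = D**2*(7*a) = 7*a*D**2)
E(z) = -5117 + 121*z/2 (E(z) = 812 + 7*(z/14 - 7)*11**2 = 812 + 7*(z*(1/14) - 7)*121 = 812 + 7*(z/14 - 7)*121 = 812 + 7*(-7 + z/14)*121 = 812 + (-5929 + 121*z/2) = -5117 + 121*z/2)
(-4108312 - 2272489)/(E(953) - 4553470) = (-4108312 - 2272489)/((-5117 + (121/2)*953) - 4553470) = -6380801/((-5117 + 115313/2) - 4553470) = -6380801/(105079/2 - 4553470) = -6380801/(-9001861/2) = -6380801*(-2/9001861) = 12761602/9001861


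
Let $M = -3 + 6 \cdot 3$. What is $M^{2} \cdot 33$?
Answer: $7425$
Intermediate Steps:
$M = 15$ ($M = -3 + 18 = 15$)
$M^{2} \cdot 33 = 15^{2} \cdot 33 = 225 \cdot 33 = 7425$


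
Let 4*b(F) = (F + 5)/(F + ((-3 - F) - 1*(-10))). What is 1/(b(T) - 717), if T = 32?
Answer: -28/20039 ≈ -0.0013973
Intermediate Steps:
b(F) = 5/28 + F/28 (b(F) = ((F + 5)/(F + ((-3 - F) - 1*(-10))))/4 = ((5 + F)/(F + ((-3 - F) + 10)))/4 = ((5 + F)/(F + (7 - F)))/4 = ((5 + F)/7)/4 = ((5 + F)*(⅐))/4 = (5/7 + F/7)/4 = 5/28 + F/28)
1/(b(T) - 717) = 1/((5/28 + (1/28)*32) - 717) = 1/((5/28 + 8/7) - 717) = 1/(37/28 - 717) = 1/(-20039/28) = -28/20039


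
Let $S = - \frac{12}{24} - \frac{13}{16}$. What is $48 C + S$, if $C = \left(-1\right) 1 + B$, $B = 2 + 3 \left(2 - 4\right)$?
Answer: $- \frac{3861}{16} \approx -241.31$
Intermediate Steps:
$B = -4$ ($B = 2 + 3 \left(-2\right) = 2 - 6 = -4$)
$S = - \frac{21}{16}$ ($S = \left(-12\right) \frac{1}{24} - \frac{13}{16} = - \frac{1}{2} - \frac{13}{16} = - \frac{21}{16} \approx -1.3125$)
$C = -5$ ($C = \left(-1\right) 1 - 4 = -1 - 4 = -5$)
$48 C + S = 48 \left(-5\right) - \frac{21}{16} = -240 - \frac{21}{16} = - \frac{3861}{16}$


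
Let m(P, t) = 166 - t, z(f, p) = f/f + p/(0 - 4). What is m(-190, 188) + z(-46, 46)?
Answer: -65/2 ≈ -32.500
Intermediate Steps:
z(f, p) = 1 - p/4 (z(f, p) = 1 + p/(-4) = 1 + p*(-¼) = 1 - p/4)
m(-190, 188) + z(-46, 46) = (166 - 1*188) + (1 - ¼*46) = (166 - 188) + (1 - 23/2) = -22 - 21/2 = -65/2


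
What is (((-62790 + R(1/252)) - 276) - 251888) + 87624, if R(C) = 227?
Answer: -227103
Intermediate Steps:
(((-62790 + R(1/252)) - 276) - 251888) + 87624 = (((-62790 + 227) - 276) - 251888) + 87624 = ((-62563 - 276) - 251888) + 87624 = (-62839 - 251888) + 87624 = -314727 + 87624 = -227103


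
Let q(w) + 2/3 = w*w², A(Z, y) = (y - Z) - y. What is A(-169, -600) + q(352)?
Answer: 130843129/3 ≈ 4.3614e+7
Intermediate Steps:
A(Z, y) = -Z
q(w) = -⅔ + w³ (q(w) = -⅔ + w*w² = -⅔ + w³)
A(-169, -600) + q(352) = -1*(-169) + (-⅔ + 352³) = 169 + (-⅔ + 43614208) = 169 + 130842622/3 = 130843129/3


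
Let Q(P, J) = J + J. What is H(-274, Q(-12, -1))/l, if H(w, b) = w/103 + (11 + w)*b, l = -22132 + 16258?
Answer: -8984/100837 ≈ -0.089094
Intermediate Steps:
Q(P, J) = 2*J
l = -5874
H(w, b) = w/103 + b*(11 + w)
H(-274, Q(-12, -1))/l = (11*(2*(-1)) + (1/103)*(-274) + (2*(-1))*(-274))/(-5874) = (11*(-2) - 274/103 - 2*(-274))*(-1/5874) = (-22 - 274/103 + 548)*(-1/5874) = (53904/103)*(-1/5874) = -8984/100837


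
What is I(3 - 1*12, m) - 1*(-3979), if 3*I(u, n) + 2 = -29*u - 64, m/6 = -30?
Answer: 4044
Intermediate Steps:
m = -180 (m = 6*(-30) = -180)
I(u, n) = -22 - 29*u/3 (I(u, n) = -2/3 + (-29*u - 64)/3 = -2/3 + (-64 - 29*u)/3 = -2/3 + (-64/3 - 29*u/3) = -22 - 29*u/3)
I(3 - 1*12, m) - 1*(-3979) = (-22 - 29*(3 - 1*12)/3) - 1*(-3979) = (-22 - 29*(3 - 12)/3) + 3979 = (-22 - 29/3*(-9)) + 3979 = (-22 + 87) + 3979 = 65 + 3979 = 4044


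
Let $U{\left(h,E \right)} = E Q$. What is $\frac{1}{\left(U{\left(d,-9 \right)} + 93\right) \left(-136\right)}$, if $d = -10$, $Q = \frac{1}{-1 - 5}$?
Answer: $- \frac{1}{12852} \approx -7.7809 \cdot 10^{-5}$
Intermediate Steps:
$Q = - \frac{1}{6}$ ($Q = \frac{1}{-6} = - \frac{1}{6} \approx -0.16667$)
$U{\left(h,E \right)} = - \frac{E}{6}$ ($U{\left(h,E \right)} = E \left(- \frac{1}{6}\right) = - \frac{E}{6}$)
$\frac{1}{\left(U{\left(d,-9 \right)} + 93\right) \left(-136\right)} = \frac{1}{\left(\left(- \frac{1}{6}\right) \left(-9\right) + 93\right) \left(-136\right)} = \frac{1}{\left(\frac{3}{2} + 93\right) \left(-136\right)} = \frac{1}{\frac{189}{2} \left(-136\right)} = \frac{1}{-12852} = - \frac{1}{12852}$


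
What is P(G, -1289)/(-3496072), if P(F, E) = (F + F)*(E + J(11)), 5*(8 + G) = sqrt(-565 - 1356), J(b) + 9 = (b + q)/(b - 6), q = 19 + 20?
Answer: -2576/437009 + 322*I*sqrt(1921)/2185045 ≈ -0.0058946 + 0.0064589*I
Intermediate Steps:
q = 39
J(b) = -9 + (39 + b)/(-6 + b) (J(b) = -9 + (b + 39)/(b - 6) = -9 + (39 + b)/(-6 + b))
G = -8 + I*sqrt(1921)/5 (G = -8 + sqrt(-565 - 1356)/5 = -8 + sqrt(-1921)/5 = -8 + (I*sqrt(1921))/5 = -8 + I*sqrt(1921)/5 ≈ -8.0 + 8.7658*I)
P(F, E) = 2*F*(1 + E) (P(F, E) = (F + F)*(E + (93 - 8*11)/(-6 + 11)) = (2*F)*(E + (93 - 88)/5) = (2*F)*(E + (1/5)*5) = (2*F)*(E + 1) = (2*F)*(1 + E) = 2*F*(1 + E))
P(G, -1289)/(-3496072) = (2*(-8 + I*sqrt(1921)/5)*(1 - 1289))/(-3496072) = (2*(-8 + I*sqrt(1921)/5)*(-1288))*(-1/3496072) = (20608 - 2576*I*sqrt(1921)/5)*(-1/3496072) = -2576/437009 + 322*I*sqrt(1921)/2185045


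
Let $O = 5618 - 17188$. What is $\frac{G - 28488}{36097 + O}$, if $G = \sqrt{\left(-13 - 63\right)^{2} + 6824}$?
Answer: $- \frac{28488}{24527} + \frac{30 \sqrt{14}}{24527} \approx -1.1569$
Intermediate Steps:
$O = -11570$
$G = 30 \sqrt{14}$ ($G = \sqrt{\left(-76\right)^{2} + 6824} = \sqrt{5776 + 6824} = \sqrt{12600} = 30 \sqrt{14} \approx 112.25$)
$\frac{G - 28488}{36097 + O} = \frac{30 \sqrt{14} - 28488}{36097 - 11570} = \frac{-28488 + 30 \sqrt{14}}{24527} = \left(-28488 + 30 \sqrt{14}\right) \frac{1}{24527} = - \frac{28488}{24527} + \frac{30 \sqrt{14}}{24527}$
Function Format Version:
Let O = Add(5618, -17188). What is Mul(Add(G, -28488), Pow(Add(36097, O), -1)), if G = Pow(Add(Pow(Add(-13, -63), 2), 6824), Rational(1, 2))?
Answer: Add(Rational(-28488, 24527), Mul(Rational(30, 24527), Pow(14, Rational(1, 2)))) ≈ -1.1569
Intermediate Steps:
O = -11570
G = Mul(30, Pow(14, Rational(1, 2))) (G = Pow(Add(Pow(-76, 2), 6824), Rational(1, 2)) = Pow(Add(5776, 6824), Rational(1, 2)) = Pow(12600, Rational(1, 2)) = Mul(30, Pow(14, Rational(1, 2))) ≈ 112.25)
Mul(Add(G, -28488), Pow(Add(36097, O), -1)) = Mul(Add(Mul(30, Pow(14, Rational(1, 2))), -28488), Pow(Add(36097, -11570), -1)) = Mul(Add(-28488, Mul(30, Pow(14, Rational(1, 2)))), Pow(24527, -1)) = Mul(Add(-28488, Mul(30, Pow(14, Rational(1, 2)))), Rational(1, 24527)) = Add(Rational(-28488, 24527), Mul(Rational(30, 24527), Pow(14, Rational(1, 2))))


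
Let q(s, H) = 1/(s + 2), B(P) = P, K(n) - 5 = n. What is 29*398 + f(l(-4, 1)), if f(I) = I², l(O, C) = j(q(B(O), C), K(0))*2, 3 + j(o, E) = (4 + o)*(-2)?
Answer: 11942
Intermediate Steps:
K(n) = 5 + n
q(s, H) = 1/(2 + s)
j(o, E) = -11 - 2*o (j(o, E) = -3 + (4 + o)*(-2) = -3 + (-8 - 2*o) = -11 - 2*o)
l(O, C) = -22 - 4/(2 + O) (l(O, C) = (-11 - 2/(2 + O))*2 = -22 - 4/(2 + O))
29*398 + f(l(-4, 1)) = 29*398 + (2*(-24 - 11*(-4))/(2 - 4))² = 11542 + (2*(-24 + 44)/(-2))² = 11542 + (2*(-½)*20)² = 11542 + (-20)² = 11542 + 400 = 11942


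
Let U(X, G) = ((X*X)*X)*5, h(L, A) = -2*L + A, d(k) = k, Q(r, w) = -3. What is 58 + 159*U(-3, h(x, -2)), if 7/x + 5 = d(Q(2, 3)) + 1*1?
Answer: -21407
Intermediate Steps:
x = -1 (x = 7/(-5 + (-3 + 1*1)) = 7/(-5 + (-3 + 1)) = 7/(-5 - 2) = 7/(-7) = 7*(-⅐) = -1)
h(L, A) = A - 2*L
U(X, G) = 5*X³ (U(X, G) = (X²*X)*5 = X³*5 = 5*X³)
58 + 159*U(-3, h(x, -2)) = 58 + 159*(5*(-3)³) = 58 + 159*(5*(-27)) = 58 + 159*(-135) = 58 - 21465 = -21407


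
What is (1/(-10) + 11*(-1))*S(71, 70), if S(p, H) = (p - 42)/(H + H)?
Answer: -3219/1400 ≈ -2.2993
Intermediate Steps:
S(p, H) = (-42 + p)/(2*H) (S(p, H) = (-42 + p)/((2*H)) = (-42 + p)*(1/(2*H)) = (-42 + p)/(2*H))
(1/(-10) + 11*(-1))*S(71, 70) = (1/(-10) + 11*(-1))*((1/2)*(-42 + 71)/70) = (-1/10 - 11)*((1/2)*(1/70)*29) = -111/10*29/140 = -3219/1400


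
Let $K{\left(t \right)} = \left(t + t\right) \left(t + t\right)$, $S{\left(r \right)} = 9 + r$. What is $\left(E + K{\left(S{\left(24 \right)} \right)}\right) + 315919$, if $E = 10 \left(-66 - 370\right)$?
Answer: $315915$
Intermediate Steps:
$K{\left(t \right)} = 4 t^{2}$ ($K{\left(t \right)} = 2 t 2 t = 4 t^{2}$)
$E = -4360$ ($E = 10 \left(-66 - 370\right) = 10 \left(-436\right) = -4360$)
$\left(E + K{\left(S{\left(24 \right)} \right)}\right) + 315919 = \left(-4360 + 4 \left(9 + 24\right)^{2}\right) + 315919 = \left(-4360 + 4 \cdot 33^{2}\right) + 315919 = \left(-4360 + 4 \cdot 1089\right) + 315919 = \left(-4360 + 4356\right) + 315919 = -4 + 315919 = 315915$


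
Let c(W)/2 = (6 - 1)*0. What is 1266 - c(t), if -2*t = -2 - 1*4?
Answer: 1266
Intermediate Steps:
t = 3 (t = -(-2 - 1*4)/2 = -(-2 - 4)/2 = -½*(-6) = 3)
c(W) = 0 (c(W) = 2*((6 - 1)*0) = 2*(5*0) = 2*0 = 0)
1266 - c(t) = 1266 - 1*0 = 1266 + 0 = 1266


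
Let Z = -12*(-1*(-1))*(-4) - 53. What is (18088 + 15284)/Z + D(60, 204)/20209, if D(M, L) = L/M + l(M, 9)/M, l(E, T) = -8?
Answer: -57806977/8661 ≈ -6674.4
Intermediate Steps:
Z = -5 (Z = -12*(-4) - 53 = 48 - 53 = -5)
D(M, L) = -8/M + L/M (D(M, L) = L/M - 8/M = -8/M + L/M)
(18088 + 15284)/Z + D(60, 204)/20209 = (18088 + 15284)/(-5) + ((-8 + 204)/60)/20209 = 33372*(-⅕) + ((1/60)*196)*(1/20209) = -33372/5 + (49/15)*(1/20209) = -33372/5 + 7/43305 = -57806977/8661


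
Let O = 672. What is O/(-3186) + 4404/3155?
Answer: 1985164/1675305 ≈ 1.1850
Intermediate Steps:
O/(-3186) + 4404/3155 = 672/(-3186) + 4404/3155 = 672*(-1/3186) + 4404*(1/3155) = -112/531 + 4404/3155 = 1985164/1675305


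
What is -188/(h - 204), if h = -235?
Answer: 188/439 ≈ 0.42825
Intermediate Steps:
-188/(h - 204) = -188/(-235 - 204) = -188/(-439) = -188*(-1/439) = 188/439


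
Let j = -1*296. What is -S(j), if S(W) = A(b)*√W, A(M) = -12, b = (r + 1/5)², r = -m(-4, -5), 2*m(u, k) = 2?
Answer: 24*I*√74 ≈ 206.46*I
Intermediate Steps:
m(u, k) = 1 (m(u, k) = (½)*2 = 1)
r = -1 (r = -1*1 = -1)
b = 16/25 (b = (-1 + 1/5)² = (-1 + 1*(⅕))² = (-1 + ⅕)² = (-⅘)² = 16/25 ≈ 0.64000)
j = -296
S(W) = -12*√W
-S(j) = -(-12)*√(-296) = -(-12)*2*I*√74 = -(-24)*I*√74 = 24*I*√74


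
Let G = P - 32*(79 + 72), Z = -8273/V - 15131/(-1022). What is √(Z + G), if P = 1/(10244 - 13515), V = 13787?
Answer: 3*I*√1137125098577519179559326/46089417094 ≈ 69.41*I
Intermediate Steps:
P = -1/3271 (P = 1/(-3271) = -1/3271 ≈ -0.00030572)
Z = 200156091/14090314 (Z = -8273/13787 - 15131/(-1022) = -8273*1/13787 - 15131*(-1/1022) = -8273/13787 + 15131/1022 = 200156091/14090314 ≈ 14.205)
G = -15805473/3271 (G = -1/3271 - 32*(79 + 72) = -1/3271 - 32*151 = -1/3271 - 1*4832 = -1/3271 - 4832 = -15805473/3271 ≈ -4832.0)
√(Z + G) = √(200156091/14090314 - 15805473/3271) = √(-222049366914861/46089417094) = 3*I*√1137125098577519179559326/46089417094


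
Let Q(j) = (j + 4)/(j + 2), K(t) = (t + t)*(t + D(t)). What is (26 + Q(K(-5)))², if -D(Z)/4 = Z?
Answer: 3988009/5476 ≈ 728.27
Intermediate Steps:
D(Z) = -4*Z
K(t) = -6*t² (K(t) = (t + t)*(t - 4*t) = (2*t)*(-3*t) = -6*t²)
Q(j) = (4 + j)/(2 + j)
(26 + Q(K(-5)))² = (26 + (4 - 6*(-5)²)/(2 - 6*(-5)²))² = (26 + (4 - 6*25)/(2 - 6*25))² = (26 + (4 - 150)/(2 - 150))² = (26 - 146/(-148))² = (26 - 1/148*(-146))² = (26 + 73/74)² = (1997/74)² = 3988009/5476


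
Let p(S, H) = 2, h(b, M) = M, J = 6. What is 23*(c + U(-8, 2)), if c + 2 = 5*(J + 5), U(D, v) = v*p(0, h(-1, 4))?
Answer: 1311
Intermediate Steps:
U(D, v) = 2*v (U(D, v) = v*2 = 2*v)
c = 53 (c = -2 + 5*(6 + 5) = -2 + 5*11 = -2 + 55 = 53)
23*(c + U(-8, 2)) = 23*(53 + 2*2) = 23*(53 + 4) = 23*57 = 1311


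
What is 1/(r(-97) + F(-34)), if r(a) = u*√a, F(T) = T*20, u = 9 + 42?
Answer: -40/42041 - 3*I*√97/42041 ≈ -0.00095145 - 0.0007028*I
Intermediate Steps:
u = 51
F(T) = 20*T
r(a) = 51*√a
1/(r(-97) + F(-34)) = 1/(51*√(-97) + 20*(-34)) = 1/(51*(I*√97) - 680) = 1/(51*I*√97 - 680) = 1/(-680 + 51*I*√97)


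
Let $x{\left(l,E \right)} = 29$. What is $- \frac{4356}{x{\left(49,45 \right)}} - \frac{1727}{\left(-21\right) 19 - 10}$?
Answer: $- \frac{1731521}{11861} \approx -145.98$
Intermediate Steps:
$- \frac{4356}{x{\left(49,45 \right)}} - \frac{1727}{\left(-21\right) 19 - 10} = - \frac{4356}{29} - \frac{1727}{\left(-21\right) 19 - 10} = \left(-4356\right) \frac{1}{29} - \frac{1727}{-399 - 10} = - \frac{4356}{29} - \frac{1727}{-409} = - \frac{4356}{29} - - \frac{1727}{409} = - \frac{4356}{29} + \frac{1727}{409} = - \frac{1731521}{11861}$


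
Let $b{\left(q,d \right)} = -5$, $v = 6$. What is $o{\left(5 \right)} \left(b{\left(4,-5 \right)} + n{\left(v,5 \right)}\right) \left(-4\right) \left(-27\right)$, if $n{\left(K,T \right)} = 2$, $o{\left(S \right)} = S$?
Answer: $-1620$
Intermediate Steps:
$o{\left(5 \right)} \left(b{\left(4,-5 \right)} + n{\left(v,5 \right)}\right) \left(-4\right) \left(-27\right) = 5 \left(-5 + 2\right) \left(-4\right) \left(-27\right) = 5 \left(\left(-3\right) \left(-4\right)\right) \left(-27\right) = 5 \cdot 12 \left(-27\right) = 60 \left(-27\right) = -1620$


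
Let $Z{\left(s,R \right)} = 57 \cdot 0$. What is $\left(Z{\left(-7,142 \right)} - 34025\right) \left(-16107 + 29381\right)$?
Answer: $-451647850$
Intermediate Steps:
$Z{\left(s,R \right)} = 0$
$\left(Z{\left(-7,142 \right)} - 34025\right) \left(-16107 + 29381\right) = \left(0 - 34025\right) \left(-16107 + 29381\right) = \left(-34025\right) 13274 = -451647850$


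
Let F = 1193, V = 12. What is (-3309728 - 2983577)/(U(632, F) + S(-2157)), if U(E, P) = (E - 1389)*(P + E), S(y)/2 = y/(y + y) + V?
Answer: 1258661/276300 ≈ 4.5554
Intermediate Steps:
S(y) = 25 (S(y) = 2*(y/(y + y) + 12) = 2*(y/((2*y)) + 12) = 2*((1/(2*y))*y + 12) = 2*(½ + 12) = 2*(25/2) = 25)
U(E, P) = (-1389 + E)*(E + P)
(-3309728 - 2983577)/(U(632, F) + S(-2157)) = (-3309728 - 2983577)/((632² - 1389*632 - 1389*1193 + 632*1193) + 25) = -6293305/((399424 - 877848 - 1657077 + 753976) + 25) = -6293305/(-1381525 + 25) = -6293305/(-1381500) = -6293305*(-1/1381500) = 1258661/276300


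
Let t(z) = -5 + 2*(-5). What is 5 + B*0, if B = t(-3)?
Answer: 5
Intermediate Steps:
t(z) = -15 (t(z) = -5 - 10 = -15)
B = -15
5 + B*0 = 5 - 15*0 = 5 + 0 = 5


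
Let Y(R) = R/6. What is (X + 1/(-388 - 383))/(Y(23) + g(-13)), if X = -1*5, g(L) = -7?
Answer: 7712/4883 ≈ 1.5794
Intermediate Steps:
Y(R) = R/6 (Y(R) = R*(1/6) = R/6)
X = -5
(X + 1/(-388 - 383))/(Y(23) + g(-13)) = (-5 + 1/(-388 - 383))/((1/6)*23 - 7) = (-5 + 1/(-771))/(23/6 - 7) = (-5 - 1/771)/(-19/6) = -3856/771*(-6/19) = 7712/4883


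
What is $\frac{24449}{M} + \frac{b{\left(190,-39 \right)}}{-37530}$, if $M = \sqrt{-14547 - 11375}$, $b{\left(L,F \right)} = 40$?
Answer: $- \frac{4}{3753} - \frac{24449 i \sqrt{25922}}{25922} \approx -0.0010658 - 151.85 i$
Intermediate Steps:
$M = i \sqrt{25922}$ ($M = \sqrt{-25922} = i \sqrt{25922} \approx 161.0 i$)
$\frac{24449}{M} + \frac{b{\left(190,-39 \right)}}{-37530} = \frac{24449}{i \sqrt{25922}} + \frac{40}{-37530} = 24449 \left(- \frac{i \sqrt{25922}}{25922}\right) + 40 \left(- \frac{1}{37530}\right) = - \frac{24449 i \sqrt{25922}}{25922} - \frac{4}{3753} = - \frac{4}{3753} - \frac{24449 i \sqrt{25922}}{25922}$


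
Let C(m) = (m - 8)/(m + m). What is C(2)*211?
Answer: -633/2 ≈ -316.50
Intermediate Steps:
C(m) = (-8 + m)/(2*m) (C(m) = (-8 + m)/((2*m)) = (-8 + m)*(1/(2*m)) = (-8 + m)/(2*m))
C(2)*211 = ((1/2)*(-8 + 2)/2)*211 = ((1/2)*(1/2)*(-6))*211 = -3/2*211 = -633/2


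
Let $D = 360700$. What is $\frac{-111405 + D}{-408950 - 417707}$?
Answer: $- \frac{249295}{826657} \approx -0.30157$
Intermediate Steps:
$\frac{-111405 + D}{-408950 - 417707} = \frac{-111405 + 360700}{-408950 - 417707} = \frac{249295}{-826657} = 249295 \left(- \frac{1}{826657}\right) = - \frac{249295}{826657}$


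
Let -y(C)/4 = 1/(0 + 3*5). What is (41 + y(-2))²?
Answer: 373321/225 ≈ 1659.2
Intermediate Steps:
y(C) = -4/15 (y(C) = -4/(0 + 3*5) = -4/(0 + 15) = -4/15)
(41 + y(-2))² = (41 - 4/15)² = (611/15)² = 373321/225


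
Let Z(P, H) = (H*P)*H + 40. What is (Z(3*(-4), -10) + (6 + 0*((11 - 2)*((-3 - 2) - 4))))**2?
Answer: 1331716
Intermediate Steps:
Z(P, H) = 40 + P*H**2 (Z(P, H) = P*H**2 + 40 = 40 + P*H**2)
(Z(3*(-4), -10) + (6 + 0*((11 - 2)*((-3 - 2) - 4))))**2 = ((40 + (3*(-4))*(-10)**2) + (6 + 0*((11 - 2)*((-3 - 2) - 4))))**2 = ((40 - 12*100) + (6 + 0*(9*(-5 - 4))))**2 = ((40 - 1200) + (6 + 0*(9*(-9))))**2 = (-1160 + (6 + 0*(-81)))**2 = (-1160 + (6 + 0))**2 = (-1160 + 6)**2 = (-1154)**2 = 1331716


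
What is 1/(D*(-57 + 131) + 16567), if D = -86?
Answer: 1/10203 ≈ 9.8010e-5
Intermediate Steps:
1/(D*(-57 + 131) + 16567) = 1/(-86*(-57 + 131) + 16567) = 1/(-86*74 + 16567) = 1/(-6364 + 16567) = 1/10203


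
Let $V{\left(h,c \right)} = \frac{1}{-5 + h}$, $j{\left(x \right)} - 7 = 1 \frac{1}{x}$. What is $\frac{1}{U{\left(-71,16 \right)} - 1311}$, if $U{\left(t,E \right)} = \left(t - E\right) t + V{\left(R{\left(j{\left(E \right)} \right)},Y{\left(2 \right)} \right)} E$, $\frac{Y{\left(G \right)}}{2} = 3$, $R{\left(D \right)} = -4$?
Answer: $\frac{9}{43778} \approx 0.00020558$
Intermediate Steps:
$j{\left(x \right)} = 7 + \frac{1}{x}$ ($j{\left(x \right)} = 7 + 1 \frac{1}{x} = 7 + \frac{1}{x}$)
$Y{\left(G \right)} = 6$ ($Y{\left(G \right)} = 2 \cdot 3 = 6$)
$U{\left(t,E \right)} = - \frac{E}{9} + t \left(t - E\right)$ ($U{\left(t,E \right)} = \left(t - E\right) t + \frac{E}{-5 - 4} = t \left(t - E\right) + \frac{E}{-9} = t \left(t - E\right) - \frac{E}{9} = - \frac{E}{9} + t \left(t - E\right)$)
$\frac{1}{U{\left(-71,16 \right)} - 1311} = \frac{1}{\left(\left(-71\right)^{2} - \frac{16}{9} - 16 \left(-71\right)\right) - 1311} = \frac{1}{\left(5041 - \frac{16}{9} + 1136\right) - 1311} = \frac{1}{\frac{55577}{9} - 1311} = \frac{1}{\frac{43778}{9}} = \frac{9}{43778}$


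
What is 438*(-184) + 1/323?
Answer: -26031215/323 ≈ -80592.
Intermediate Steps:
438*(-184) + 1/323 = -80592 + 1/323 = -26031215/323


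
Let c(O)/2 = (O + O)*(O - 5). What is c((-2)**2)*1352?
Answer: -21632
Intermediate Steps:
c(O) = 4*O*(-5 + O) (c(O) = 2*((O + O)*(O - 5)) = 2*((2*O)*(-5 + O)) = 2*(2*O*(-5 + O)) = 4*O*(-5 + O))
c((-2)**2)*1352 = (4*(-2)**2*(-5 + (-2)**2))*1352 = (4*4*(-5 + 4))*1352 = (4*4*(-1))*1352 = -16*1352 = -21632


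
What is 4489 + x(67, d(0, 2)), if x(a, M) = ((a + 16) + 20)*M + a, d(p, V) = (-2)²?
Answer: 4968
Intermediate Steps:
d(p, V) = 4
x(a, M) = a + M*(36 + a) (x(a, M) = ((16 + a) + 20)*M + a = (36 + a)*M + a = M*(36 + a) + a = a + M*(36 + a))
4489 + x(67, d(0, 2)) = 4489 + (67 + 36*4 + 4*67) = 4489 + (67 + 144 + 268) = 4489 + 479 = 4968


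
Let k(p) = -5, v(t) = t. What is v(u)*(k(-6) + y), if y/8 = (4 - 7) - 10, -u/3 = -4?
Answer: -1308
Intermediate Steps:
u = 12 (u = -3*(-4) = 12)
y = -104 (y = 8*((4 - 7) - 10) = 8*(-3 - 10) = 8*(-13) = -104)
v(u)*(k(-6) + y) = 12*(-5 - 104) = 12*(-109) = -1308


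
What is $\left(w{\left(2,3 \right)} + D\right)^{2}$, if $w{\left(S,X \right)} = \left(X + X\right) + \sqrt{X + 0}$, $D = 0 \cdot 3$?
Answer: $\left(6 + \sqrt{3}\right)^{2} \approx 59.785$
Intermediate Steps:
$D = 0$
$w{\left(S,X \right)} = \sqrt{X} + 2 X$ ($w{\left(S,X \right)} = 2 X + \sqrt{X} = \sqrt{X} + 2 X$)
$\left(w{\left(2,3 \right)} + D\right)^{2} = \left(\left(\sqrt{3} + 2 \cdot 3\right) + 0\right)^{2} = \left(\left(\sqrt{3} + 6\right) + 0\right)^{2} = \left(\left(6 + \sqrt{3}\right) + 0\right)^{2} = \left(6 + \sqrt{3}\right)^{2}$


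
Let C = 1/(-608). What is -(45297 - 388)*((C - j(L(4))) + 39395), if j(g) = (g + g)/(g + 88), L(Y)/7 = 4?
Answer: -31193975481991/17632 ≈ -1.7692e+9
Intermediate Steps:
L(Y) = 28 (L(Y) = 7*4 = 28)
j(g) = 2*g/(88 + g) (j(g) = (2*g)/(88 + g) = 2*g/(88 + g))
C = -1/608 ≈ -0.0016447
-(45297 - 388)*((C - j(L(4))) + 39395) = -(45297 - 388)*((-1/608 - 2*28/(88 + 28)) + 39395) = -44909*((-1/608 - 2*28/116) + 39395) = -44909*((-1/608 - 1*14/29) + 39395) = -44909*((-1/608 - 14/29) + 39395) = -44909*(-8541/17632 + 39395) = -44909*694604099/17632 = -1*31193975481991/17632 = -31193975481991/17632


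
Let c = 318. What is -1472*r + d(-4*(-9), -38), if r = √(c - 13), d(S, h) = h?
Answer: -38 - 1472*√305 ≈ -25745.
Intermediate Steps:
r = √305 (r = √(318 - 13) = √305 ≈ 17.464)
-1472*r + d(-4*(-9), -38) = -1472*√305 - 38 = -38 - 1472*√305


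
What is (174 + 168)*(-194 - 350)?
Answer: -186048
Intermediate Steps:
(174 + 168)*(-194 - 350) = 342*(-544) = -186048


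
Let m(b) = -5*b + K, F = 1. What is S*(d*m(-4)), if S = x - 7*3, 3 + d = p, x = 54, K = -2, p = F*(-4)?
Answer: -4158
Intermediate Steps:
p = -4 (p = 1*(-4) = -4)
m(b) = -2 - 5*b (m(b) = -5*b - 2 = -2 - 5*b)
d = -7 (d = -3 - 4 = -7)
S = 33 (S = 54 - 7*3 = 54 - 21 = 33)
S*(d*m(-4)) = 33*(-7*(-2 - 5*(-4))) = 33*(-7*(-2 + 20)) = 33*(-7*18) = 33*(-126) = -4158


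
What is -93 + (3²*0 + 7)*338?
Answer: 2273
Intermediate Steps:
-93 + (3²*0 + 7)*338 = -93 + (9*0 + 7)*338 = -93 + (0 + 7)*338 = -93 + 7*338 = -93 + 2366 = 2273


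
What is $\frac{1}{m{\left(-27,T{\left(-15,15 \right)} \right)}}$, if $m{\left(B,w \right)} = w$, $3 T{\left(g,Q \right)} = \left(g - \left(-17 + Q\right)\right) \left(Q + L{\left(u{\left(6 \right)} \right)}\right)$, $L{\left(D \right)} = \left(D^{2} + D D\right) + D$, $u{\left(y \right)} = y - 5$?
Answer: $- \frac{1}{78} \approx -0.012821$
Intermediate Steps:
$u{\left(y \right)} = -5 + y$ ($u{\left(y \right)} = y - 5 = -5 + y$)
$L{\left(D \right)} = D + 2 D^{2}$ ($L{\left(D \right)} = \left(D^{2} + D^{2}\right) + D = 2 D^{2} + D = D + 2 D^{2}$)
$T{\left(g,Q \right)} = \frac{\left(3 + Q\right) \left(17 + g - Q\right)}{3}$ ($T{\left(g,Q \right)} = \frac{\left(g - \left(-17 + Q\right)\right) \left(Q + \left(-5 + 6\right) \left(1 + 2 \left(-5 + 6\right)\right)\right)}{3} = \frac{\left(17 + g - Q\right) \left(Q + 1 \left(1 + 2 \cdot 1\right)\right)}{3} = \frac{\left(17 + g - Q\right) \left(Q + 1 \left(1 + 2\right)\right)}{3} = \frac{\left(17 + g - Q\right) \left(Q + 1 \cdot 3\right)}{3} = \frac{\left(17 + g - Q\right) \left(Q + 3\right)}{3} = \frac{\left(17 + g - Q\right) \left(3 + Q\right)}{3} = \frac{\left(3 + Q\right) \left(17 + g - Q\right)}{3}$)
$\frac{1}{m{\left(-27,T{\left(-15,15 \right)} \right)}} = \frac{1}{17 - 15 - \frac{15^{2}}{3} + \frac{14}{3} \cdot 15 + \frac{1}{3} \cdot 15 \left(-15\right)} = \frac{1}{17 - 15 - 75 + 70 - 75} = \frac{1}{-78} = - \frac{1}{78}$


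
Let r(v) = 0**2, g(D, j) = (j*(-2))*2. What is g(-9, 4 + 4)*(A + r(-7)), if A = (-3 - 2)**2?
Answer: -800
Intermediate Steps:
g(D, j) = -4*j (g(D, j) = -2*j*2 = -4*j)
A = 25 (A = (-5)**2 = 25)
r(v) = 0
g(-9, 4 + 4)*(A + r(-7)) = (-4*(4 + 4))*(25 + 0) = -4*8*25 = -32*25 = -800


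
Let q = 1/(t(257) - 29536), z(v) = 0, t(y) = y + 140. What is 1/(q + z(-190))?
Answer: -29139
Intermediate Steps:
t(y) = 140 + y
q = -1/29139 (q = 1/((140 + 257) - 29536) = 1/(397 - 29536) = 1/(-29139) = -1/29139 ≈ -3.4318e-5)
1/(q + z(-190)) = 1/(-1/29139 + 0) = 1/(-1/29139) = -29139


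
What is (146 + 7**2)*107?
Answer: 20865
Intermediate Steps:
(146 + 7**2)*107 = (146 + 49)*107 = 195*107 = 20865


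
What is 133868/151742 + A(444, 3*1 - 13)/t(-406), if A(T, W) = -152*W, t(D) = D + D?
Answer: -15243378/15401813 ≈ -0.98971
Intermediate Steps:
t(D) = 2*D
133868/151742 + A(444, 3*1 - 13)/t(-406) = 133868/151742 + (-152*(3*1 - 13))/((2*(-406))) = 133868*(1/151742) - 152*(3 - 13)/(-812) = 66934/75871 - 152*(-10)*(-1/812) = 66934/75871 + 1520*(-1/812) = 66934/75871 - 380/203 = -15243378/15401813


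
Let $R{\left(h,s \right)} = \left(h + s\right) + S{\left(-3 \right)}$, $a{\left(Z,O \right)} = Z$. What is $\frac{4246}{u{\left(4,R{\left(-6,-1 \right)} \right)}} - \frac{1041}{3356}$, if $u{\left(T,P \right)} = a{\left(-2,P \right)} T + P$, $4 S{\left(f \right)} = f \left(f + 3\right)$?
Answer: $- \frac{14265191}{50340} \approx -283.38$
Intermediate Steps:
$S{\left(f \right)} = \frac{f \left(3 + f\right)}{4}$ ($S{\left(f \right)} = \frac{f \left(f + 3\right)}{4} = \frac{f \left(3 + f\right)}{4}$)
$R{\left(h,s \right)} = h + s$ ($R{\left(h,s \right)} = \left(h + s\right) + \frac{1}{4} \left(-3\right) \left(3 - 3\right) = \left(h + s\right) + \frac{1}{4} \left(-3\right) 0 = \left(h + s\right) + 0 = h + s$)
$u{\left(T,P \right)} = P - 2 T$ ($u{\left(T,P \right)} = - 2 T + P = P - 2 T$)
$\frac{4246}{u{\left(4,R{\left(-6,-1 \right)} \right)}} - \frac{1041}{3356} = \frac{4246}{\left(-6 - 1\right) - 8} - \frac{1041}{3356} = \frac{4246}{-7 - 8} - \frac{1041}{3356} = \frac{4246}{-15} - \frac{1041}{3356} = 4246 \left(- \frac{1}{15}\right) - \frac{1041}{3356} = - \frac{4246}{15} - \frac{1041}{3356} = - \frac{14265191}{50340}$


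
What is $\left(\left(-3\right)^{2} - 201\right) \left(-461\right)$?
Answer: $88512$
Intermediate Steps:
$\left(\left(-3\right)^{2} - 201\right) \left(-461\right) = \left(9 - 201\right) \left(-461\right) = \left(-192\right) \left(-461\right) = 88512$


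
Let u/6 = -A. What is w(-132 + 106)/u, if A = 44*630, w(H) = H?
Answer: 13/83160 ≈ 0.00015633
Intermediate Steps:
A = 27720
u = -166320 (u = 6*(-1*27720) = 6*(-27720) = -166320)
w(-132 + 106)/u = (-132 + 106)/(-166320) = -26*(-1/166320) = 13/83160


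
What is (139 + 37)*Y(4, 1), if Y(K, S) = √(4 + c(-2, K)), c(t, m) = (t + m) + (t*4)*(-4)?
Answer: 176*√38 ≈ 1084.9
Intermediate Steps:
c(t, m) = m - 15*t (c(t, m) = (m + t) + (4*t)*(-4) = (m + t) - 16*t = m - 15*t)
Y(K, S) = √(34 + K) (Y(K, S) = √(4 + (K - 15*(-2))) = √(4 + (K + 30)) = √(4 + (30 + K)) = √(34 + K))
(139 + 37)*Y(4, 1) = (139 + 37)*√(34 + 4) = 176*√38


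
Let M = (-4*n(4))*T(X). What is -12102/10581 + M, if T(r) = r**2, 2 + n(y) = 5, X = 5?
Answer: -1062134/3527 ≈ -301.14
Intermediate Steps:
n(y) = 3 (n(y) = -2 + 5 = 3)
M = -300 (M = -4*3*5**2 = -12*25 = -300)
-12102/10581 + M = -12102/10581 - 300 = -12102*1/10581 - 300 = -4034/3527 - 300 = -1062134/3527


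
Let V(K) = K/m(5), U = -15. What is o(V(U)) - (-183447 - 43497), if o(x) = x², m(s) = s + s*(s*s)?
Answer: 153414153/676 ≈ 2.2694e+5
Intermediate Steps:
m(s) = s + s³ (m(s) = s + s*s² = s + s³)
V(K) = K/130 (V(K) = K/(5 + 5³) = K/(5 + 125) = K/130)
o(V(U)) - (-183447 - 43497) = ((1/130)*(-15))² - (-183447 - 43497) = (-3/26)² - 1*(-226944) = 9/676 + 226944 = 153414153/676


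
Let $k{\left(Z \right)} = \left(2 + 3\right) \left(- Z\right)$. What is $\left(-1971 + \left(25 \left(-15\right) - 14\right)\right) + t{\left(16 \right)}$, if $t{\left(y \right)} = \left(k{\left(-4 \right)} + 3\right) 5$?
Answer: $-2245$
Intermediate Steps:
$k{\left(Z \right)} = - 5 Z$ ($k{\left(Z \right)} = 5 \left(- Z\right) = - 5 Z$)
$t{\left(y \right)} = 115$ ($t{\left(y \right)} = \left(\left(-5\right) \left(-4\right) + 3\right) 5 = \left(20 + 3\right) 5 = 23 \cdot 5 = 115$)
$\left(-1971 + \left(25 \left(-15\right) - 14\right)\right) + t{\left(16 \right)} = \left(-1971 + \left(25 \left(-15\right) - 14\right)\right) + 115 = \left(-1971 - 389\right) + 115 = -2360 + 115 = -2245$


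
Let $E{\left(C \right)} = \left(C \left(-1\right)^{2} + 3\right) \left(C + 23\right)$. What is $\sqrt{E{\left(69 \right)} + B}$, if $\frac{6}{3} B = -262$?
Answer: $\sqrt{6493} \approx 80.579$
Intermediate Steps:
$B = -131$ ($B = \frac{1}{2} \left(-262\right) = -131$)
$E{\left(C \right)} = \left(3 + C\right) \left(23 + C\right)$ ($E{\left(C \right)} = \left(C 1 + 3\right) \left(23 + C\right) = \left(C + 3\right) \left(23 + C\right) = \left(3 + C\right) \left(23 + C\right)$)
$\sqrt{E{\left(69 \right)} + B} = \sqrt{\left(69 + 69^{2} + 26 \cdot 69\right) - 131} = \sqrt{\left(69 + 4761 + 1794\right) - 131} = \sqrt{6624 - 131} = \sqrt{6493}$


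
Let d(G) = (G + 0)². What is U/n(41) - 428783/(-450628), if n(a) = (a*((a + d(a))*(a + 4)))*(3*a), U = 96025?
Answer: 16760397987451/17609734263996 ≈ 0.95177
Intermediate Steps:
d(G) = G²
n(a) = 3*a²*(4 + a)*(a + a²) (n(a) = (a*((a + a²)*(a + 4)))*(3*a) = (a*((a + a²)*(4 + a)))*(3*a) = (a*((4 + a)*(a + a²)))*(3*a) = (a*(4 + a)*(a + a²))*(3*a) = 3*a²*(4 + a)*(a + a²))
U/n(41) - 428783/(-450628) = 96025/((3*41³*(4 + 41² + 5*41))) - 428783/(-450628) = 96025/((3*68921*(4 + 1681 + 205))) - 428783*(-1/450628) = 96025/((3*68921*1890)) + 428783/450628 = 96025/390782070 + 428783/450628 = 96025*(1/390782070) + 428783/450628 = 19205/78156414 + 428783/450628 = 16760397987451/17609734263996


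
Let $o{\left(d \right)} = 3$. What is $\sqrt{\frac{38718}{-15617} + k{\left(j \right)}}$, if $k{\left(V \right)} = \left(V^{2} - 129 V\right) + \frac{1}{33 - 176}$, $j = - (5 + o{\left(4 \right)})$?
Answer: $\frac{\sqrt{5453703938117435}}{2233231} \approx 33.068$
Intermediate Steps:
$j = -8$ ($j = - (5 + 3) = \left(-1\right) 8 = -8$)
$k{\left(V \right)} = - \frac{1}{143} + V^{2} - 129 V$ ($k{\left(V \right)} = \left(V^{2} - 129 V\right) + \frac{1}{-143} = \left(V^{2} - 129 V\right) - \frac{1}{143} = - \frac{1}{143} + V^{2} - 129 V$)
$\sqrt{\frac{38718}{-15617} + k{\left(j \right)}} = \sqrt{\frac{38718}{-15617} - \left(- \frac{147575}{143} - 64\right)} = \sqrt{38718 \left(- \frac{1}{15617}\right) + \left(- \frac{1}{143} + 64 + 1032\right)} = \sqrt{- \frac{38718}{15617} + \frac{156727}{143}} = \sqrt{\frac{2442068885}{2233231}} = \frac{\sqrt{5453703938117435}}{2233231}$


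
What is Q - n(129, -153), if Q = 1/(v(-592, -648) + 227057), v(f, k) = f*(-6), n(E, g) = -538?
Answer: 124067643/230609 ≈ 538.00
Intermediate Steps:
v(f, k) = -6*f
Q = 1/230609 (Q = 1/(-6*(-592) + 227057) = 1/(3552 + 227057) = 1/230609 ≈ 4.3363e-6)
Q - n(129, -153) = 1/230609 - 1*(-538) = 1/230609 + 538 = 124067643/230609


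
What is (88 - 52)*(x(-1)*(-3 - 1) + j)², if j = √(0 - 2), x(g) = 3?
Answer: 5112 - 864*I*√2 ≈ 5112.0 - 1221.9*I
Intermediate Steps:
j = I*√2 (j = √(-2) = I*√2 ≈ 1.4142*I)
(88 - 52)*(x(-1)*(-3 - 1) + j)² = (88 - 52)*(3*(-3 - 1) + I*√2)² = 36*(3*(-4) + I*√2)² = 36*(-12 + I*√2)²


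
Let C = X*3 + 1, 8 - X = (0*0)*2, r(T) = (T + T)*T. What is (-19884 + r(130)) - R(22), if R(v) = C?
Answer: 13891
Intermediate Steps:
r(T) = 2*T² (r(T) = (2*T)*T = 2*T²)
X = 8 (X = 8 - 0*0*2 = 8 - 0*2 = 8 - 1*0 = 8 + 0 = 8)
C = 25 (C = 8*3 + 1 = 24 + 1 = 25)
R(v) = 25
(-19884 + r(130)) - R(22) = (-19884 + 2*130²) - 1*25 = (-19884 + 2*16900) - 25 = (-19884 + 33800) - 25 = 13916 - 25 = 13891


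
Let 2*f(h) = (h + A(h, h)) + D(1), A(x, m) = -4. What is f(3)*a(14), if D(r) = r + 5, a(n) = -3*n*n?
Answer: -1470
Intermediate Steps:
a(n) = -3*n²
D(r) = 5 + r
f(h) = 1 + h/2 (f(h) = ((h - 4) + (5 + 1))/2 = ((-4 + h) + 6)/2 = (2 + h)/2 = 1 + h/2)
f(3)*a(14) = (1 + (½)*3)*(-3*14²) = (1 + 3/2)*(-3*196) = (5/2)*(-588) = -1470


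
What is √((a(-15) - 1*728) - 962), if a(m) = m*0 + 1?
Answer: I*√1689 ≈ 41.097*I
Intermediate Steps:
a(m) = 1 (a(m) = 0 + 1 = 1)
√((a(-15) - 1*728) - 962) = √((1 - 1*728) - 962) = √((1 - 728) - 962) = √(-727 - 962) = √(-1689) = I*√1689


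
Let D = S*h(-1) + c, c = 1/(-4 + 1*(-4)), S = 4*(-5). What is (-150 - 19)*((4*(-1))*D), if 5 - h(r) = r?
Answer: -162409/2 ≈ -81205.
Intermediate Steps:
h(r) = 5 - r
S = -20
c = -⅛ (c = 1/(-4 - 4) = 1/(-8) = -⅛ ≈ -0.12500)
D = -961/8 (D = -20*(5 - 1*(-1)) - ⅛ = -20*(5 + 1) - ⅛ = -20*6 - ⅛ = -120 - ⅛ = -961/8 ≈ -120.13)
(-150 - 19)*((4*(-1))*D) = (-150 - 19)*((4*(-1))*(-961/8)) = -(-676)*(-961)/8 = -169*961/2 = -162409/2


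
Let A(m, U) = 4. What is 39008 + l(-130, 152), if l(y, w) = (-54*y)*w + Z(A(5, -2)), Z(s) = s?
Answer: 1106052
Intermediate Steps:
l(y, w) = 4 - 54*w*y (l(y, w) = (-54*y)*w + 4 = -54*w*y + 4 = 4 - 54*w*y)
39008 + l(-130, 152) = 39008 + (4 - 54*152*(-130)) = 39008 + (4 + 1067040) = 39008 + 1067044 = 1106052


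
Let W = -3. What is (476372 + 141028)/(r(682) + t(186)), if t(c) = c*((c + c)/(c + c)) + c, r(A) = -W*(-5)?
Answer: 29400/17 ≈ 1729.4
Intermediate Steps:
r(A) = -15 (r(A) = -1*(-3)*(-5) = 3*(-5) = -15)
t(c) = 2*c (t(c) = c*((2*c)/((2*c))) + c = c*((2*c)*(1/(2*c))) + c = c*1 + c = c + c = 2*c)
(476372 + 141028)/(r(682) + t(186)) = (476372 + 141028)/(-15 + 2*186) = 617400/(-15 + 372) = 617400/357 = 617400*(1/357) = 29400/17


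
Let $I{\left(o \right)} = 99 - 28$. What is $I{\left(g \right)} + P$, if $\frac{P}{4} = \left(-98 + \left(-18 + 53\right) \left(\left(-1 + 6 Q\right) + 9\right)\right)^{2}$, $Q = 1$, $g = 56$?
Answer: $614727$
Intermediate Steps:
$I{\left(o \right)} = 71$ ($I{\left(o \right)} = 99 - 28 = 71$)
$P = 614656$ ($P = 4 \left(-98 + \left(-18 + 53\right) \left(\left(-1 + 6 \cdot 1\right) + 9\right)\right)^{2} = 4 \left(-98 + 35 \left(\left(-1 + 6\right) + 9\right)\right)^{2} = 4 \left(-98 + 35 \left(5 + 9\right)\right)^{2} = 4 \left(-98 + 35 \cdot 14\right)^{2} = 4 \left(-98 + 490\right)^{2} = 4 \cdot 392^{2} = 4 \cdot 153664 = 614656$)
$I{\left(g \right)} + P = 71 + 614656 = 614727$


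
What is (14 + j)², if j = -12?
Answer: 4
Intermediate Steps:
(14 + j)² = (14 - 12)² = 2² = 4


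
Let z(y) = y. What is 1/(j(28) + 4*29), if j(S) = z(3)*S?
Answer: 1/200 ≈ 0.0050000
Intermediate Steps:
j(S) = 3*S
1/(j(28) + 4*29) = 1/(3*28 + 4*29) = 1/(84 + 116) = 1/200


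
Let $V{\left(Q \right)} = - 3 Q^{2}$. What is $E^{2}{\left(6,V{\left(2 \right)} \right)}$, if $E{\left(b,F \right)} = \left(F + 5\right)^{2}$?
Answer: $2401$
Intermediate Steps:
$E{\left(b,F \right)} = \left(5 + F\right)^{2}$
$E^{2}{\left(6,V{\left(2 \right)} \right)} = \left(\left(5 - 3 \cdot 2^{2}\right)^{2}\right)^{2} = \left(\left(5 - 12\right)^{2}\right)^{2} = \left(\left(-7\right)^{2}\right)^{2} = 49^{2} = 2401$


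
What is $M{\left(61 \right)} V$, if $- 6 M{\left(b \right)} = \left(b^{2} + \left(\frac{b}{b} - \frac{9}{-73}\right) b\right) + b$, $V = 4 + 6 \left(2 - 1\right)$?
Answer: $- \frac{468480}{73} \approx -6417.5$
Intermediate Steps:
$V = 10$ ($V = 4 + 6 \left(2 - 1\right) = 4 + 6 \cdot 1 = 4 + 6 = 10$)
$M{\left(b \right)} = - \frac{155 b}{438} - \frac{b^{2}}{6}$ ($M{\left(b \right)} = - \frac{\left(b^{2} + \left(\frac{b}{b} - \frac{9}{-73}\right) b\right) + b}{6} = - \frac{\left(b^{2} + \left(1 - - \frac{9}{73}\right) b\right) + b}{6} = - \frac{\left(b^{2} + \left(1 + \frac{9}{73}\right) b\right) + b}{6} = - \frac{\left(b^{2} + \frac{82 b}{73}\right) + b}{6} = - \frac{b^{2} + \frac{155 b}{73}}{6} = - \frac{155 b}{438} - \frac{b^{2}}{6}$)
$M{\left(61 \right)} V = \left(- \frac{1}{438}\right) 61 \left(155 + 73 \cdot 61\right) 10 = \left(- \frac{1}{438}\right) 61 \left(155 + 4453\right) 10 = \left(- \frac{1}{438}\right) 61 \cdot 4608 \cdot 10 = \left(- \frac{46848}{73}\right) 10 = - \frac{468480}{73}$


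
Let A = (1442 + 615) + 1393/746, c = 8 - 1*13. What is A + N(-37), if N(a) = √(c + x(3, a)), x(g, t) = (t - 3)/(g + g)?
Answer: 1535915/746 + I*√105/3 ≈ 2058.9 + 3.4156*I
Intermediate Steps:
c = -5 (c = 8 - 13 = -5)
x(g, t) = (-3 + t)/(2*g) (x(g, t) = (-3 + t)/((2*g)) = (-3 + t)*(1/(2*g)) = (-3 + t)/(2*g))
N(a) = √(-11/2 + a/6) (N(a) = √(-5 + (½)*(-3 + a)/3) = √(-5 + (½)*(⅓)*(-3 + a)) = √(-5 + (-½ + a/6)) = √(-11/2 + a/6))
A = 1535915/746 (A = 2057 + 1393*(1/746) = 2057 + 1393/746 = 1535915/746 ≈ 2058.9)
A + N(-37) = 1535915/746 + √(-198 + 6*(-37))/6 = 1535915/746 + √(-198 - 222)/6 = 1535915/746 + √(-420)/6 = 1535915/746 + (2*I*√105)/6 = 1535915/746 + I*√105/3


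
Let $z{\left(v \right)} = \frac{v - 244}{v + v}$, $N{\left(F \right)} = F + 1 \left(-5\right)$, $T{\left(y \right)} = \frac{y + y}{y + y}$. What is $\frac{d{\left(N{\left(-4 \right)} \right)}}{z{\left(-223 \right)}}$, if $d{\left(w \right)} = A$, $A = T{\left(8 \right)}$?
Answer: $\frac{446}{467} \approx 0.95503$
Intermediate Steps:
$T{\left(y \right)} = 1$ ($T{\left(y \right)} = \frac{2 y}{2 y} = 2 y \frac{1}{2 y} = 1$)
$N{\left(F \right)} = -5 + F$ ($N{\left(F \right)} = F - 5 = -5 + F$)
$A = 1$
$d{\left(w \right)} = 1$
$z{\left(v \right)} = \frac{-244 + v}{2 v}$
$\frac{d{\left(N{\left(-4 \right)} \right)}}{z{\left(-223 \right)}} = 1 \frac{1}{\frac{1}{2} \frac{1}{-223} \left(-244 - 223\right)} = 1 \frac{1}{\frac{1}{2} \left(- \frac{1}{223}\right) \left(-467\right)} = 1 \frac{1}{\frac{467}{446}} = 1 \cdot \frac{446}{467} = \frac{446}{467}$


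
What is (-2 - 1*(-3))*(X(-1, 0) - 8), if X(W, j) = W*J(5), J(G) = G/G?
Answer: -9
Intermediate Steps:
J(G) = 1
X(W, j) = W (X(W, j) = W*1 = W)
(-2 - 1*(-3))*(X(-1, 0) - 8) = (-2 - 1*(-3))*(-1 - 8) = (-2 + 3)*(-9) = 1*(-9) = -9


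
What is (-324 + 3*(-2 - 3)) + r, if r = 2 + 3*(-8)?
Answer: -361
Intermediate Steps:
r = -22 (r = 2 - 24 = -22)
(-324 + 3*(-2 - 3)) + r = (-324 + 3*(-2 - 3)) - 22 = (-324 + 3*(-5)) - 22 = (-324 - 15) - 22 = -339 - 22 = -361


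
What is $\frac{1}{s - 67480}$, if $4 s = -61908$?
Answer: $- \frac{1}{82957} \approx -1.2054 \cdot 10^{-5}$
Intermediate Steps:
$s = -15477$ ($s = \frac{1}{4} \left(-61908\right) = -15477$)
$\frac{1}{s - 67480} = \frac{1}{-15477 - 67480} = \frac{1}{-82957} = - \frac{1}{82957}$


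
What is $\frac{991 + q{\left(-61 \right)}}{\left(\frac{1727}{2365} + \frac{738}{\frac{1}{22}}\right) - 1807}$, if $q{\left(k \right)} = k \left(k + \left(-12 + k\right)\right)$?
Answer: $\frac{1970475}{3102392} \approx 0.63515$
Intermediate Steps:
$q{\left(k \right)} = k \left(-12 + 2 k\right)$
$\frac{991 + q{\left(-61 \right)}}{\left(\frac{1727}{2365} + \frac{738}{\frac{1}{22}}\right) - 1807} = \frac{991 + 2 \left(-61\right) \left(-6 - 61\right)}{\left(\frac{1727}{2365} + \frac{738}{\frac{1}{22}}\right) - 1807} = \frac{991 + 2 \left(-61\right) \left(-67\right)}{\left(1727 \cdot \frac{1}{2365} + 738 \frac{1}{\frac{1}{22}}\right) - 1807} = \frac{991 + 8174}{\left(\frac{157}{215} + 738 \cdot 22\right) - 1807} = \frac{9165}{\left(\frac{157}{215} + 16236\right) - 1807} = \frac{9165}{\frac{3490897}{215} - 1807} = \frac{9165}{\frac{3102392}{215}} = 9165 \cdot \frac{215}{3102392} = \frac{1970475}{3102392}$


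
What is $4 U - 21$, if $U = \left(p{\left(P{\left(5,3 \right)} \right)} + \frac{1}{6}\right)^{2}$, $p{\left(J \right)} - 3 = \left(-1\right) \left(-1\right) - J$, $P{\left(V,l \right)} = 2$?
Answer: $- \frac{20}{9} \approx -2.2222$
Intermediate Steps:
$p{\left(J \right)} = 4 - J$ ($p{\left(J \right)} = 3 - \left(-1 + J\right) = 4 - J$)
$U = \frac{169}{36}$ ($U = \left(\left(4 - 2\right) + \frac{1}{6}\right)^{2} = \left(2 + \frac{1}{6}\right)^{2} = \left(\frac{13}{6}\right)^{2} = \frac{169}{36} \approx 4.6944$)
$4 U - 21 = 4 \cdot \frac{169}{36} - 21 = \frac{169}{9} - 21 = - \frac{20}{9}$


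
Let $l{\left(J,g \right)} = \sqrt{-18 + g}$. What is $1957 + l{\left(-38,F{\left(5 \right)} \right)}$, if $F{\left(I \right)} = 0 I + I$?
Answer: $1957 + i \sqrt{13} \approx 1957.0 + 3.6056 i$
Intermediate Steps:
$F{\left(I \right)} = I$ ($F{\left(I \right)} = 0 + I = I$)
$1957 + l{\left(-38,F{\left(5 \right)} \right)} = 1957 + \sqrt{-18 + 5} = 1957 + \sqrt{-13} = 1957 + i \sqrt{13}$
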